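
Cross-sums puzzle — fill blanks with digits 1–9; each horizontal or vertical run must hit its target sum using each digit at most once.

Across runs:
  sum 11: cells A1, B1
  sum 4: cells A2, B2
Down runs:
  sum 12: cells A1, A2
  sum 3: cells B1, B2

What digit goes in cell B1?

2

4 in 2 cells must be {1,3}; 3 in 2 cells must be {1,2}.
The 11 across and the 3 down share only 2, so B1 = 2.
The 4 across and the 12 down share only 3, so A2 = 3.
B2 = 4 − 3 = 1 completes the 4 across.
A1 = 11 − 2 = 9 completes the 11 across.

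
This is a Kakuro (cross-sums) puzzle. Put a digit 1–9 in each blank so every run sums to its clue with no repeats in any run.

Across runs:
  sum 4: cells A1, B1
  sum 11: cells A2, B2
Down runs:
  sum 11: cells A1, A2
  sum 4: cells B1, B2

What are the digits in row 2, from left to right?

4 in 2 cells must be {1,3}.
The 4 across and the 11 down share only 3, so A1 = 3.
B1 = 4 − 3 = 1 completes the 4 across.
A2 = 11 − 3 = 8 completes the 11 down.
B2 = 11 − 8 = 3 completes the 11 across.

8 3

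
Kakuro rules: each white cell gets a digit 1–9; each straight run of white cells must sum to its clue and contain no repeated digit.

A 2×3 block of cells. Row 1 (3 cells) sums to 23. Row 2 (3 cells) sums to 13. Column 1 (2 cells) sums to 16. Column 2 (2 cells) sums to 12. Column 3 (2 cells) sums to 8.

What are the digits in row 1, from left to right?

23 in 3 cells must be {6,8,9}; 16 in 2 cells must be {7,9}.
The 23 across and the 16 down share only 9, so (1,1) = 9.
Given what's placed, (1,2) must be 8 to fit the 23 across and 12 down.
(1,3) = 23 − 17 = 6 completes the 23 across.
(2,1) = 16 − 9 = 7 completes the 16 down.
(2,2) = 12 − 8 = 4 completes the 12 down.
(2,3) = 13 − 11 = 2 completes the 13 across.

9 8 6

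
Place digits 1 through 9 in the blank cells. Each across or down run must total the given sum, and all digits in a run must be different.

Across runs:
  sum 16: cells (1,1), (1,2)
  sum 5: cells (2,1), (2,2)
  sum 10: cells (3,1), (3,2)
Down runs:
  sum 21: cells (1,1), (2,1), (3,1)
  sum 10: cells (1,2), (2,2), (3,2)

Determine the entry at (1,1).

16 in 2 cells must be {7,9}.
The 16 across and the 10 down share only 7, so (1,2) = 7.
The 5 across and the 21 down share only 4, so (2,1) = 4.
(2,2) = 5 − 4 = 1 completes the 5 across.
(3,2) = 10 − 8 = 2 completes the 10 down.
(1,1) = 16 − 7 = 9 completes the 16 across.
(3,1) = 10 − 2 = 8 completes the 10 across.

9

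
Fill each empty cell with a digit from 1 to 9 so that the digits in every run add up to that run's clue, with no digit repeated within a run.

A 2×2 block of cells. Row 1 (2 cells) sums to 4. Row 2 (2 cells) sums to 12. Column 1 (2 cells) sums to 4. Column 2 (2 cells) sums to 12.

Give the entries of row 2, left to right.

3, 9

4 in 2 cells must be {1,3}.
The 4 across and the 12 down share only 3, so (1,2) = 3.
The 12 across and the 4 down share only 3, so (2,1) = 3.
(2,2) = 12 − 3 = 9 completes the 12 across.
(1,1) = 4 − 3 = 1 completes the 4 across.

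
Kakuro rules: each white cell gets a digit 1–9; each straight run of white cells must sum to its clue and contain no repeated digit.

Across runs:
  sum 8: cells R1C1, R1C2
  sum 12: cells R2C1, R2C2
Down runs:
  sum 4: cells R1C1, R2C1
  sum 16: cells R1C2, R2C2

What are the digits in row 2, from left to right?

3 9

4 in 2 cells must be {1,3}; 16 in 2 cells must be {7,9}.
The 8 across and the 16 down share only 7, so R1C2 = 7.
The 12 across and the 4 down share only 3, so R2C1 = 3.
R2C2 = 12 − 3 = 9 completes the 12 across.
R1C1 = 8 − 7 = 1 completes the 8 across.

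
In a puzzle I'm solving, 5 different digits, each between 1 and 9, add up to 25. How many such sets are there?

12

5 distinct digits from 1–9 sum between 15 and 35.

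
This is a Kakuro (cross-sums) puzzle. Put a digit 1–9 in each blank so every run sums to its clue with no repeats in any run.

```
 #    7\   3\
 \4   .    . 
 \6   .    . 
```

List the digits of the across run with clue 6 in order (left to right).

4 2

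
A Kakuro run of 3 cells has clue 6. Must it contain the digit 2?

The only way to make 6 from 3 distinct digits is {1,2,3}, which contains 2.

Yes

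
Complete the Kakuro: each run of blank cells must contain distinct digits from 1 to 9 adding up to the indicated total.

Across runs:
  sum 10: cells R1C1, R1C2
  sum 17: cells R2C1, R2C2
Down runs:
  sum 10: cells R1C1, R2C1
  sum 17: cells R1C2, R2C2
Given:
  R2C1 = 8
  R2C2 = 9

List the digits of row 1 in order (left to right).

2 8

17 in 2 cells must be {8,9}.
R1C1 = 10 − 8 = 2 completes the 10 down.
R1C2 = 10 − 2 = 8 completes the 10 across.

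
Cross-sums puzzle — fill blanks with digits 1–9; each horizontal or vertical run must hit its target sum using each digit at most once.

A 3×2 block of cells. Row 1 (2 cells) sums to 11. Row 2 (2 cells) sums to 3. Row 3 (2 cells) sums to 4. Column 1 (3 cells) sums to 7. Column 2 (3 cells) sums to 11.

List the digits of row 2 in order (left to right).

3 in 2 cells must be {1,2}; 4 in 2 cells must be {1,3}; 7 in 3 cells must be {1,2,4}.
The 4 across and the 7 down share only 1, so (3,1) = 1.
(3,2) = 4 − 1 = 3 completes the 4 across.
Given what's placed, (2,1) must be 2 to fit the 3 across and 7 down.
(2,2) = 3 − 2 = 1 completes the 3 across.
(1,1) = 7 − 3 = 4 completes the 7 down.
(1,2) = 11 − 4 = 7 completes the 11 across.

2, 1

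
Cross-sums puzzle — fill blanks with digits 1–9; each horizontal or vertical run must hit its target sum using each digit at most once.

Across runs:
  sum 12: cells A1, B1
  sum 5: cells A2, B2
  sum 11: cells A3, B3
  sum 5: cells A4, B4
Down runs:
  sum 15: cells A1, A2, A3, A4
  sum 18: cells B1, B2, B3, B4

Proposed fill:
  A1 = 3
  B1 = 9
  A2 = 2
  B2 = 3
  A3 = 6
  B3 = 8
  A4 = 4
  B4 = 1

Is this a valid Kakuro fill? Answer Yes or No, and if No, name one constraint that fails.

No — the across run A3–B3 sums to 14, not 11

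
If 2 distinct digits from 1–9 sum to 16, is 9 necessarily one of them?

The only way to make 16 from 2 distinct digits is {7,9}, which contains 9.

Yes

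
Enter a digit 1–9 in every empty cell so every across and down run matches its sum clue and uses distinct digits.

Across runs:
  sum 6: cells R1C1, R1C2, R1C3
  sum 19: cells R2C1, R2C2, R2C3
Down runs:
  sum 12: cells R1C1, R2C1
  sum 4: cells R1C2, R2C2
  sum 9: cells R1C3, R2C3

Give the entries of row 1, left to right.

3 1 2

6 in 3 cells must be {1,2,3}; 4 in 2 cells must be {1,3}.
The 6 across and the 12 down share only 3, so R1C1 = 3.
Given what's placed, R1C2 must be 1 to fit the 6 across and 4 down.
R1C3 = 6 − 4 = 2 completes the 6 across.
R2C1 = 12 − 3 = 9 completes the 12 down.
R2C2 = 4 − 1 = 3 completes the 4 down.
R2C3 = 19 − 12 = 7 completes the 19 across.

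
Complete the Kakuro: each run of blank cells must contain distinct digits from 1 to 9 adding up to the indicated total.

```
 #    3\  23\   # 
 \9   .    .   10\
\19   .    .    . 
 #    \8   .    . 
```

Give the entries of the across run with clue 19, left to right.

3 in 2 cells must be {1,2}; 23 in 3 cells must be {6,8,9}.
The 19 across and the 3 down share only 2, so R2C1 = 2.
Intersecting the 8 across with the 23 down forces R3C2 = 6.
R3C3 = 8 − 6 = 2 completes the 8 across.
R1C1 = 3 − 2 = 1 completes the 3 down.
R1C2 = 9 − 1 = 8 completes the 9 across.
R2C2 = 23 − 14 = 9 completes the 23 down.
R2C3 = 19 − 11 = 8 completes the 19 across.

2, 9, 8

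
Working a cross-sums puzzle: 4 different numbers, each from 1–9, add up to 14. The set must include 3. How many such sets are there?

3

4 distinct digits from 1–9 sum between 10 and 30.
Keeping only sets containing 3.
Enumerating: {1,2,3,8}, {1,3,4,6}, {2,3,4,5}.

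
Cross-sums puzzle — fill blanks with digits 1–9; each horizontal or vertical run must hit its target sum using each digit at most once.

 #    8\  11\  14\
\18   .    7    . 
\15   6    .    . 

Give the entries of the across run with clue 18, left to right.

2 7 9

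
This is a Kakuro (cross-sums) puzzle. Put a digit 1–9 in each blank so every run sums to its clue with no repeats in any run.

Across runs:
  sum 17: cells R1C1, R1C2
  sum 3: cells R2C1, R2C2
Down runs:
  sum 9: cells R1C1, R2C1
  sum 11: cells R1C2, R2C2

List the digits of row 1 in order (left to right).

8 9

17 in 2 cells must be {8,9}; 3 in 2 cells must be {1,2}.
The 17 across and the 9 down share only 8, so R1C1 = 8.
R1C2 = 17 − 8 = 9 completes the 17 across.
R2C1 = 9 − 8 = 1 completes the 9 down.
R2C2 = 3 − 1 = 2 completes the 3 across.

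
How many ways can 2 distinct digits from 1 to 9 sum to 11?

2 distinct digits from 1–9 sum between 3 and 17.
Enumerating: {2,9}, {3,8}, {4,7}, {5,6}.

4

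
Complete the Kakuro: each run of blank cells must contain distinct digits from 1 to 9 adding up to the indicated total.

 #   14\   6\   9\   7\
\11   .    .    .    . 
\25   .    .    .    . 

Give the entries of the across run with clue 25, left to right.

11 in 4 cells must be {1,2,3,5}.
Only 5 fits R1C1 under both its across sum 11 and down sum 14.
R2C1 = 14 − 5 = 9 completes the 14 down.
Nothing is forced directly, so branch on R1C2, whose candidates are 1 or 2. If R1C2 = 2: that forces R2C2 = 4, R2C4 = 5, after which R1C4 would have to be in {1,3} for the 11 across but in {2} for the 7 down — contradiction. So R1C2 = 1.
R2C2 = 6 − 1 = 5 completes the 6 down.
No cell is forced outright now. R2C4 can only be 3 or 4 (the digits allowed by both its 25 across and its 7 down). If R2C4 = 3: then R1C4 would have to be in {2,3} for the 11 across but in {4} for the 7 down — contradiction. So R2C4 = 4.
R1C4 = 7 − 4 = 3 completes the 7 down.
R2C3 = 25 − 18 = 7 completes the 25 across.

9 5 7 4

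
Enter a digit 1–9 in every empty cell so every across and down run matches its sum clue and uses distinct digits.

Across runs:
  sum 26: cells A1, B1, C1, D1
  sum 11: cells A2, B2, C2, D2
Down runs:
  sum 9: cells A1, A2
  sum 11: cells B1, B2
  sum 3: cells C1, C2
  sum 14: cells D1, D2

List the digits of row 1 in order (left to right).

7 8 2 9

11 in 4 cells must be {1,2,3,5}; 3 in 2 cells must be {1,2}.
Only 2 fits C1 under both its across sum 26 and down sum 3.
C2 = 3 − 2 = 1 completes the 3 down.
Given what's placed, D2 must be 5 to fit the 11 across and 14 down.
D1 = 14 − 5 = 9 completes the 14 down.
No cell is forced outright now. A2 can only be 2 or 3 (the digits allowed by both its 11 across and its 9 down). If A2 = 3: then A1 would have to be in {7,8} for the 26 across but in {6} for the 9 down — contradiction. So A2 = 2.
A1 = 9 − 2 = 7 completes the 9 down.
B1 = 26 − 18 = 8 completes the 26 across.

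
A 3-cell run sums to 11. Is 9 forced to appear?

No

Counterexample: {1,2,8} sums to 11 without using 9.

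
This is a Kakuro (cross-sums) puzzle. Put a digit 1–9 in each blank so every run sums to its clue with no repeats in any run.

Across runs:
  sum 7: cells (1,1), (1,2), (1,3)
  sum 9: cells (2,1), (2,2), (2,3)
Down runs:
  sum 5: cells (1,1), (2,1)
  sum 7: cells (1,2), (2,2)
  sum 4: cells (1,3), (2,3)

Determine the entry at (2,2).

7 in 3 cells must be {1,2,4}; 4 in 2 cells must be {1,3}.
The 7 across and the 4 down share only 1, so (1,3) = 1.
(2,3) = 4 − 1 = 3 completes the 4 down.
Nothing is forced directly, so branch on (1,1), whose candidates are 2 or 4. If (1,1) = 2: that forces (1,2) = 4, after which (2,1) would have to be in {1,2,4,5} for the 9 across but in {3} for the 5 down — contradiction. So (1,1) = 4.
(1,2) = 7 − 5 = 2 completes the 7 across.
(2,1) = 5 − 4 = 1 completes the 5 down.
(2,2) = 9 − 4 = 5 completes the 9 across.

5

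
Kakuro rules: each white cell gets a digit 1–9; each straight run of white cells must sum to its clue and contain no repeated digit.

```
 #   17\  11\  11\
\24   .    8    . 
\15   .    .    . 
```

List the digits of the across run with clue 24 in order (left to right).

24 in 3 cells must be {7,8,9}; 17 in 2 cells must be {8,9}.
R1C1 = 9: the only remaining digit allowed by both the 24 across and the 17 down.
R1C3 = 24 − 17 = 7 completes the 24 across.
R2C1 = 17 − 9 = 8 completes the 17 down.
R2C2 = 11 − 8 = 3 completes the 11 down.
R2C3 = 15 − 11 = 4 completes the 15 across.

9 8 7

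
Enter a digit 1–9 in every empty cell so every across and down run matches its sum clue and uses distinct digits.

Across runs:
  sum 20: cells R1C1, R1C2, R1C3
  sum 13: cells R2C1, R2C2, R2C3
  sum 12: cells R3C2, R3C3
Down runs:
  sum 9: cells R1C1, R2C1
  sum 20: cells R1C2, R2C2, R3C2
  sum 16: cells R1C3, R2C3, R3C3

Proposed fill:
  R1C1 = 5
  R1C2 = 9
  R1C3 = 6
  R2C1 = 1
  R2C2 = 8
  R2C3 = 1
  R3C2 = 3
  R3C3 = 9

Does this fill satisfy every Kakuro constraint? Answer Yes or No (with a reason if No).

No — the down run R1C1–R2C1 sums to 6, not 9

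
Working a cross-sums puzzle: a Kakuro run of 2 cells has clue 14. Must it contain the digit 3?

Counterexample: {5,9} sums to 14 without using 3.

No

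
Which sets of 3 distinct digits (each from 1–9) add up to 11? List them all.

{1,2,8}; {1,3,7}; {1,4,6}; {2,3,6}; {2,4,5}

3 distinct digits from 1–9 sum between 6 and 24.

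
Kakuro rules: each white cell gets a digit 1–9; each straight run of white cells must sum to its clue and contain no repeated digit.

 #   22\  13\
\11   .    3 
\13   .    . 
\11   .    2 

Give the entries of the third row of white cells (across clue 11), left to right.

9 2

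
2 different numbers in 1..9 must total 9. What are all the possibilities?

2 distinct digits from 1–9 sum between 3 and 17.

{1,8}; {2,7}; {3,6}; {4,5}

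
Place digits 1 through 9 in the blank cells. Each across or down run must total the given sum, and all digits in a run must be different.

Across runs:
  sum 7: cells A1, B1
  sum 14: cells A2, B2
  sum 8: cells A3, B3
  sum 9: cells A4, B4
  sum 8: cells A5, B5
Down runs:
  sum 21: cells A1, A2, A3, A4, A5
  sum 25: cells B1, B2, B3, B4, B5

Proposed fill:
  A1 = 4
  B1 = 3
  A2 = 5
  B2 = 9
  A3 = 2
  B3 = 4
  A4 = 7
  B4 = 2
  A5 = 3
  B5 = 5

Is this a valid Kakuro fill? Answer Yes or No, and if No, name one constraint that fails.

No — the down run B1–B5 sums to 23, not 25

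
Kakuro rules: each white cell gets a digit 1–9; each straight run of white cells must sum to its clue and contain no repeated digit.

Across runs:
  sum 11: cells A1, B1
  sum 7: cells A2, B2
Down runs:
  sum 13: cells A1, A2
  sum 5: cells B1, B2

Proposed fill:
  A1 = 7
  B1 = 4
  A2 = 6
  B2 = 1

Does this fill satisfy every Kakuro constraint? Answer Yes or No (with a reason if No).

Across: 7+4=11; 6+1=7. Down: 7+6=13; 4+1=5. No digit repeats within any run.

Yes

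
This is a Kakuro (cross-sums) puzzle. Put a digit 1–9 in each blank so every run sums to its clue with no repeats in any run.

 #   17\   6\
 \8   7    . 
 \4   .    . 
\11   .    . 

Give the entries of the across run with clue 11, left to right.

9, 2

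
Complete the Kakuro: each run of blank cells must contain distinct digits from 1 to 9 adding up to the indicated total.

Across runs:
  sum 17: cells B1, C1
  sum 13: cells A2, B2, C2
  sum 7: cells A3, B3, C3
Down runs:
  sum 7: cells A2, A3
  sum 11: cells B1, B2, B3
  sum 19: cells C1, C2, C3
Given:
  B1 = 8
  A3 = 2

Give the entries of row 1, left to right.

17 in 2 cells must be {8,9}; 7 in 3 cells must be {1,2,4}.
C1 = 17 − 8 = 9 completes the 17 across.
A2 = 7 − 2 = 5 completes the 7 down.
B3 = 1: the only remaining digit allowed by both the 7 across and the 11 down.
C3 = 7 − 3 = 4 completes the 7 across.
B2 = 11 − 9 = 2 completes the 11 down.
C2 = 13 − 7 = 6 completes the 13 across.

8 9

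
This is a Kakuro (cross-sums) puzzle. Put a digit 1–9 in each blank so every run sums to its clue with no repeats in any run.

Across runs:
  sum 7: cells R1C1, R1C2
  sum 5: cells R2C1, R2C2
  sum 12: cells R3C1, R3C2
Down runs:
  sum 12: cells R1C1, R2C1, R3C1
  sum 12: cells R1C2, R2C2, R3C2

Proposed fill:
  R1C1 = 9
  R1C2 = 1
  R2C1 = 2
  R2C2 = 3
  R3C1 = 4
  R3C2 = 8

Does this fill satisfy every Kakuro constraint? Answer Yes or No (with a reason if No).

No — the across run R1C1–R1C2 sums to 10, not 7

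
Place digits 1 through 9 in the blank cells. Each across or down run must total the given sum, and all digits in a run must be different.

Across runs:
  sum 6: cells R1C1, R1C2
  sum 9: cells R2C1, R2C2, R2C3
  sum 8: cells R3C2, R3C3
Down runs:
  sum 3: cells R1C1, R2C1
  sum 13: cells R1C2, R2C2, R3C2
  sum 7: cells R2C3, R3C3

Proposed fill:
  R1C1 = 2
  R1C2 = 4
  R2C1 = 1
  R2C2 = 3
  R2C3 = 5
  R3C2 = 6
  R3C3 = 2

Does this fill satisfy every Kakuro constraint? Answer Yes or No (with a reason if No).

Yes

Across: 2+4=6; 1+3+5=9; 6+2=8. Down: 2+1=3; 4+3+6=13; 5+2=7. No digit repeats within any run.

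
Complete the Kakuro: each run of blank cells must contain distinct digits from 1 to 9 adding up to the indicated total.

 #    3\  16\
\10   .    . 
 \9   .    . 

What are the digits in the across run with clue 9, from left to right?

3 in 2 cells must be {1,2}; 16 in 2 cells must be {7,9}.
The 9 across and the 16 down share only 7, so R2C2 = 7.
R1C2 = 16 − 7 = 9 completes the 16 down.
R2C1 = 9 − 7 = 2 completes the 9 across.
R1C1 = 10 − 9 = 1 completes the 10 across.

2 7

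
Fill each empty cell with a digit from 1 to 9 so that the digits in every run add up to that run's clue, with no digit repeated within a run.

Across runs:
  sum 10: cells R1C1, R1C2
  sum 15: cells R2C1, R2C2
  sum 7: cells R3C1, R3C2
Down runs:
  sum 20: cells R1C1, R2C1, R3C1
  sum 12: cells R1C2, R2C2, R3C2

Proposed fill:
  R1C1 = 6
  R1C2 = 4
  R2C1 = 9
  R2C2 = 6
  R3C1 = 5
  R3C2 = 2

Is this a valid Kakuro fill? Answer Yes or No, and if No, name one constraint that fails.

Across: 6+4=10; 9+6=15; 5+2=7. Down: 6+9+5=20; 4+6+2=12. No digit repeats within any run.

Yes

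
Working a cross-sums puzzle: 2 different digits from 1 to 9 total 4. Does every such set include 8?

No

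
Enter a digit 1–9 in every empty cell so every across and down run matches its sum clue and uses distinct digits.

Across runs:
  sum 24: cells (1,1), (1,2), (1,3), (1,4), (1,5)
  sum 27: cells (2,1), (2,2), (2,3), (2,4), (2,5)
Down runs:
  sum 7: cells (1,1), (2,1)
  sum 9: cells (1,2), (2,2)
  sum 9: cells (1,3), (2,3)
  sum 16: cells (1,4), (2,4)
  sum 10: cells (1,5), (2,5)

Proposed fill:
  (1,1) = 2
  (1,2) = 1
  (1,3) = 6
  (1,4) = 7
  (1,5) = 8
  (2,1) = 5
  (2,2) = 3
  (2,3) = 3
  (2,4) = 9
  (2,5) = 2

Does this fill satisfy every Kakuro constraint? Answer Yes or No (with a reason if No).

No — the across run (2,1)–(2,5) sums to 22, not 27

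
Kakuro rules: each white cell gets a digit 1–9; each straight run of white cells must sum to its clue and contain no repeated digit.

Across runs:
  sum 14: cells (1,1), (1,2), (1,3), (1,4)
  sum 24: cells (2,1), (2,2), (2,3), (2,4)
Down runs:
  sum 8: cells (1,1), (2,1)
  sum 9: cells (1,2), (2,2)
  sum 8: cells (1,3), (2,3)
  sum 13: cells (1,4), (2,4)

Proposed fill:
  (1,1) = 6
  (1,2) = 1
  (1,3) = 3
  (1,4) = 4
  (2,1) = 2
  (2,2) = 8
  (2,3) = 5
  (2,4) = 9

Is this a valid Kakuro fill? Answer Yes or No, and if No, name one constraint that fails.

Yes

Across: 6+1+3+4=14; 2+8+5+9=24. Down: 6+2=8; 1+8=9; 3+5=8; 4+9=13. No digit repeats within any run.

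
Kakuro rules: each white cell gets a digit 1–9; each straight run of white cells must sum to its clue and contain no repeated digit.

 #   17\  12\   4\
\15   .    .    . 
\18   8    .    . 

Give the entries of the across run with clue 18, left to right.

8 7 3

17 in 2 cells must be {8,9}; 4 in 2 cells must be {1,3}.
R1C1 = 17 − 8 = 9 completes the 17 down.
Given what's placed, R1C3 must be 1 to fit the 15 across and 4 down.
R2C3 = 4 − 1 = 3 completes the 4 down.
R1C2 = 15 − 10 = 5 completes the 15 across.
R2C2 = 18 − 11 = 7 completes the 18 across.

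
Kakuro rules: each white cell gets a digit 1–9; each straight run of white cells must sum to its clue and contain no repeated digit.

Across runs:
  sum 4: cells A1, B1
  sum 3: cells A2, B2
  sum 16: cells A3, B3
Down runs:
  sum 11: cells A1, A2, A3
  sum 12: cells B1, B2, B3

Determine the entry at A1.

3

4 in 2 cells must be {1,3}; 3 in 2 cells must be {1,2}; 16 in 2 cells must be {7,9}.
The 16 across and the 11 down share only 7, so A3 = 7.
B3 = 16 − 7 = 9 completes the 16 across.
Given what's placed, B1 must be 1 to fit the 4 across and 12 down.
A2 = 1: the only remaining digit allowed by both the 3 across and the 11 down.
B2 = 3 − 1 = 2 completes the 3 across.
A1 = 4 − 1 = 3 completes the 4 across.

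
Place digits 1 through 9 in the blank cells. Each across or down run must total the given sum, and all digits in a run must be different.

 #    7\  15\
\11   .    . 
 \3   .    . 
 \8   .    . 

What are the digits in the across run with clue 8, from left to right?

2, 6

3 in 2 cells must be {1,2}; 7 in 3 cells must be {1,2,4}.
Nothing is forced directly, so branch on R2C1, whose candidates are 1 or 2. If R2C1 = 2: that forces R1C1 = 4, R1C2 = 7, after which R2C2 would have to be in {1} for the 3 across but in {2,3,5,6} for the 15 down — contradiction. So R2C1 = 1.
R2C2 = 3 − 1 = 2 completes the 3 across.
Given what's placed, R3C1 must be 2 to fit the 8 across and 7 down.
R3C2 = 8 − 2 = 6 completes the 8 across.
R1C1 = 7 − 3 = 4 completes the 7 down.
R1C2 = 11 − 4 = 7 completes the 11 across.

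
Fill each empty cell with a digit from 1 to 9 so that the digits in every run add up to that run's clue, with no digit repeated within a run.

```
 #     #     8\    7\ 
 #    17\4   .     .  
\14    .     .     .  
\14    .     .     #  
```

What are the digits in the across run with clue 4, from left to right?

1 3

4 in 2 cells must be {1,3}; 17 in 2 cells must be {8,9}.
The 14 across and the 8 down share only 5, so R3C2 = 5.
R1C2 = 1: the only remaining digit allowed by both the 4 across and the 8 down.
R1C3 = 4 − 1 = 3 completes the 4 across.
R2C2 = 8 − 6 = 2 completes the 8 down.
R2C3 = 7 − 3 = 4 completes the 7 down.
R3C1 = 14 − 5 = 9 completes the 14 across.
R2C1 = 14 − 6 = 8 completes the 14 across.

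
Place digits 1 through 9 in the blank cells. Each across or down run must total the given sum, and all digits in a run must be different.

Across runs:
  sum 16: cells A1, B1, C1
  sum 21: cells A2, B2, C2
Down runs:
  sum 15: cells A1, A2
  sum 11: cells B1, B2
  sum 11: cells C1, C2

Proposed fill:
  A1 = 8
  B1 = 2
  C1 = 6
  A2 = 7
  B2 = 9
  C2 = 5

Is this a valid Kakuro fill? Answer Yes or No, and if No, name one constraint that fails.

Yes

Across: 8+2+6=16; 7+9+5=21. Down: 8+7=15; 2+9=11; 6+5=11. No digit repeats within any run.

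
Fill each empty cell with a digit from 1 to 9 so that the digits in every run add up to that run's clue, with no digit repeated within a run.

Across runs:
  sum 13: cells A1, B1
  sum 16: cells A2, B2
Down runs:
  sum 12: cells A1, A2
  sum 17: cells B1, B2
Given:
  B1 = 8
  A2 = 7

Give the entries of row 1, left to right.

16 in 2 cells must be {7,9}; 17 in 2 cells must be {8,9}.
A1 = 13 − 8 = 5 completes the 13 across.
B2 = 16 − 7 = 9 completes the 16 across.

5 8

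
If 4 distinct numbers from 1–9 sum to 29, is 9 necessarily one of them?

Yes

The only way to make 29 from 4 distinct digits is {5,7,8,9}, which contains 9.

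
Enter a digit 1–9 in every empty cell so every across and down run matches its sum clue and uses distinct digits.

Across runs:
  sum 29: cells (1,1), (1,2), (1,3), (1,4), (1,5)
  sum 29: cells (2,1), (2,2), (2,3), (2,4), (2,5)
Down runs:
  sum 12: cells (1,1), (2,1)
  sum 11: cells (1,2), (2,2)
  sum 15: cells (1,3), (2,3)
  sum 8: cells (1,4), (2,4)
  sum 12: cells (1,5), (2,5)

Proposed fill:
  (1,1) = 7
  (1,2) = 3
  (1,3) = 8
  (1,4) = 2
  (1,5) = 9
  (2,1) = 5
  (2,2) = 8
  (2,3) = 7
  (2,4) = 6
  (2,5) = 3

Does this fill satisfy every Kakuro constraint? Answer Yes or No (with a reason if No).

Yes

Across: 7+3+8+2+9=29; 5+8+7+6+3=29. Down: 7+5=12; 3+8=11; 8+7=15; 2+6=8; 9+3=12. No digit repeats within any run.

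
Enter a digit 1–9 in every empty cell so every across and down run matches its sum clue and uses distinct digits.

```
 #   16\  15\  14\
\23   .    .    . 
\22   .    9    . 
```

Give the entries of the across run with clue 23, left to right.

9 6 8

23 in 3 cells must be {6,8,9}; 16 in 2 cells must be {7,9}.
Intersecting the 23 across with the 16 down forces R1C1 = 9.
R1C2 = 15 − 9 = 6 completes the 15 down.
R1C3 = 23 − 15 = 8 completes the 23 across.
R2C1 = 16 − 9 = 7 completes the 16 down.
R2C3 = 22 − 16 = 6 completes the 22 across.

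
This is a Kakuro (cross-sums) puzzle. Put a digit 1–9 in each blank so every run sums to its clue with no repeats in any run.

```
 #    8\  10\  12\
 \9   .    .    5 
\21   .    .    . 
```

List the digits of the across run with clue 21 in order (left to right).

R2C3 = 12 − 5 = 7 completes the 12 down.
Nothing is forced directly, so branch on R2C1, whose candidates are 5 or 6. If R2C1 = 6: then R1C1 would have to be in {1,3} for the 9 across but in {2} for the 8 down — contradiction. So R2C1 = 5.
R1C1 = 8 − 5 = 3 completes the 8 down.
R1C2 = 9 − 8 = 1 completes the 9 across.
R2C2 = 21 − 12 = 9 completes the 21 across.

5 9 7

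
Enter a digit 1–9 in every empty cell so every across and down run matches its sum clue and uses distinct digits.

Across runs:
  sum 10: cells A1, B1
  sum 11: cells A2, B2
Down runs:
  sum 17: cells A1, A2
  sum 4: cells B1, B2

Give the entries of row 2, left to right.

17 in 2 cells must be {8,9}; 4 in 2 cells must be {1,3}.
The 11 across and the 4 down share only 3, so B2 = 3.
B1 = 4 − 3 = 1 completes the 4 down.
A2 = 11 − 3 = 8 completes the 11 across.
A1 = 10 − 1 = 9 completes the 10 across.

8, 3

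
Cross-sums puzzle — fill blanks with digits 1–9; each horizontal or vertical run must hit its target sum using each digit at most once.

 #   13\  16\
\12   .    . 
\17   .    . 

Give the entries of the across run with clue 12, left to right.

17 in 2 cells must be {8,9}; 16 in 2 cells must be {7,9}.
The 17 across and the 16 down share only 9, so R2C2 = 9.
R1C2 = 16 − 9 = 7 completes the 16 down.
R2C1 = 17 − 9 = 8 completes the 17 across.
R1C1 = 12 − 7 = 5 completes the 12 across.

5 7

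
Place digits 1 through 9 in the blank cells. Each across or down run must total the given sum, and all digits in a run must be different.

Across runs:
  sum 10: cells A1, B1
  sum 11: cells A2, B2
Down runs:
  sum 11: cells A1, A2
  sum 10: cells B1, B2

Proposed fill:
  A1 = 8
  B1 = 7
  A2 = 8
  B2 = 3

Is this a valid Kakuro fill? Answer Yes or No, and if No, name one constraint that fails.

No — the across run A1–B1 sums to 15, not 10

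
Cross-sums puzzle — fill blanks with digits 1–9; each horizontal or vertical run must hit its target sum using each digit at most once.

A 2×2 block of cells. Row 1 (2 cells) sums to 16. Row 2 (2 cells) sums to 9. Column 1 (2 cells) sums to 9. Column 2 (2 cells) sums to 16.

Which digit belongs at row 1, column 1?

16 in 2 cells must be {7,9}.
The 16 across and the 9 down share only 7, so (1,1) = 7.
(1,2) = 16 − 7 = 9 completes the 16 across.
(2,1) = 9 − 7 = 2 completes the 9 down.
(2,2) = 9 − 2 = 7 completes the 9 across.

7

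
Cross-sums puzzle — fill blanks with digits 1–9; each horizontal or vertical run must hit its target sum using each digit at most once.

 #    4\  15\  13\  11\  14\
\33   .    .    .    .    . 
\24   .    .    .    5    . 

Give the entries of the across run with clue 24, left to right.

4 in 2 cells must be {1,3}.
R1C1 = 3: only digit in both the 33-across and 4-down candidate sets.
R1C4 = 11 − 5 = 6 completes the 11 down.
R2C1 = 4 − 3 = 1 completes the 4 down.
Nothing is forced directly, so branch on R1C5, whose candidates are 8 or 9. If R1C5 = 9: then R2C5 would have to be in {2,3,4,6,7,8,9} for the 24 across but in {5} for the 14 down — contradiction. So R1C5 = 8.
R2C5 = 14 − 8 = 6 completes the 14 down.
No cell is forced outright now. R2C2 can only be 8 or 9 (the digits allowed by both its 24 across and its 15 down). If R2C2 = 9: then R1C2 would have to be in {7,9} for the 33 across but in {6} for the 15 down — contradiction. So R2C2 = 8.
R1C2 = 15 − 8 = 7 completes the 15 down.
R1C3 = 33 − 24 = 9 completes the 33 across.
R2C3 = 24 − 20 = 4 completes the 24 across.

1 8 4 5 6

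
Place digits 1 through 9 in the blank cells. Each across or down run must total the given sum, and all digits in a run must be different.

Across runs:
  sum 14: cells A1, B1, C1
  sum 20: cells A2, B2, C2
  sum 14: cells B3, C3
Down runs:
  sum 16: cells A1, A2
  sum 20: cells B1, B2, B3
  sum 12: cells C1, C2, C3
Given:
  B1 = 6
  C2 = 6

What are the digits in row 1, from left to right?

16 in 2 cells must be {7,9}.
Given what's placed, A1 must be 7 to fit the 14 across and 16 down.
C1 = 14 − 13 = 1 completes the 14 across.
A2 = 16 − 7 = 9 completes the 16 down.
B2 = 20 − 15 = 5 completes the 20 across.
B3 = 20 − 11 = 9 completes the 20 down.
C3 = 14 − 9 = 5 completes the 14 across.

7 6 1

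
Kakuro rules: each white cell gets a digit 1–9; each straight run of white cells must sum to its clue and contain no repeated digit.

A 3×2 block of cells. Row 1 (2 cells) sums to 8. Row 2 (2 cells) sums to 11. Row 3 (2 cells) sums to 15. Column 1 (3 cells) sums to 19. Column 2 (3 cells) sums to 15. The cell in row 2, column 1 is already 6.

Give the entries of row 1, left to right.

5 3

Given what's placed, (1,1) must be 5 to fit the 8 across and 19 down.
(1,2) = 8 − 5 = 3 completes the 8 across.
(2,2) = 11 − 6 = 5 completes the 11 across.
(3,1) = 19 − 11 = 8 completes the 19 down.
(3,2) = 15 − 8 = 7 completes the 15 across.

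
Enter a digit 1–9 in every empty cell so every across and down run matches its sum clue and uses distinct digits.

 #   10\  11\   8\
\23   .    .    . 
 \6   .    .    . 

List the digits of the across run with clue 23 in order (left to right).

23 in 3 cells must be {6,8,9}; 6 in 3 cells must be {1,2,3}.
The 23 across and the 8 down share only 6, so R1C3 = 6.
R2C3 = 8 − 6 = 2 completes the 8 down.
Given what's placed, R2C2 must be 3 to fit the 6 across and 11 down.
R1C2 = 11 − 3 = 8 completes the 11 down.
R2C1 = 6 − 5 = 1 completes the 6 across.
R1C1 = 23 − 14 = 9 completes the 23 across.

9, 8, 6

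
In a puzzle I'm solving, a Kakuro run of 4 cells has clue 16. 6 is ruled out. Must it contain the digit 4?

No

Counterexample: {1,2,5,8} sums to 16 under that restriction without using 4.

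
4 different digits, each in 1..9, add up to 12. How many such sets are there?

2

4 distinct digits from 1–9 sum between 10 and 30.
Enumerating: {1,2,3,6}, {1,2,4,5}.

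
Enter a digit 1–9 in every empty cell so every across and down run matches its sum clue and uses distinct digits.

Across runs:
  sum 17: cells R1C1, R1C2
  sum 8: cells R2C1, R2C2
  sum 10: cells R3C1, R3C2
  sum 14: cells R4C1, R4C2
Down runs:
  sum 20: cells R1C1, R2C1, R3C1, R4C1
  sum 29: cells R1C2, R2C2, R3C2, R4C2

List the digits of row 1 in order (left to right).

8 9

17 in 2 cells must be {8,9}; 29 in 4 cells must be {5,7,8,9}.
Nothing is forced directly, so branch on R3C2, whose candidates are 7 or 8 or 9. If R3C2 = 7: that forces R2C2 = 5, R3C1 = 3, after which R2C1 would have to be in {3} for the 8 across but in {1,2,4,5,6,7,8,9} for the 20 down — contradiction. If R3C2 = 9: that forces R1C2 = 8, R3C1 = 1, R4C2 = 5, R1C1 = 9, R2C2 = 7, after which R4C1 would have to be in {9} for the 14 across but in {2,3,4,6,7,8} for the 20 down — contradiction. So R3C2 = 8.
Given what's placed, R1C2 must be 9 to fit the 17 across and 29 down.
R3C1 = 10 − 8 = 2 completes the 10 across.
R4C2 = 5: the only remaining digit allowed by both the 14 across and the 29 down.
R1C1 = 17 − 9 = 8 completes the 17 across.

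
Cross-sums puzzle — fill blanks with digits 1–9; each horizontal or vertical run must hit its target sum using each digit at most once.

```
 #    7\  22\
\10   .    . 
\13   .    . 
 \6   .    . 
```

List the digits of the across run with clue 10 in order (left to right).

7 in 3 cells must be {1,2,4}.
The 13 across and the 7 down share only 4, so R2C1 = 4.
R2C2 = 13 − 4 = 9 completes the 13 across.
Given what's placed, R3C2 must be 5 to fit the 6 across and 22 down.
R1C2 = 22 − 14 = 8 completes the 22 down.
R3C1 = 6 − 5 = 1 completes the 6 across.
R1C1 = 10 − 8 = 2 completes the 10 across.

2, 8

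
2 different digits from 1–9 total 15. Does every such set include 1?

No

Counterexample: {6,9} sums to 15 without using 1.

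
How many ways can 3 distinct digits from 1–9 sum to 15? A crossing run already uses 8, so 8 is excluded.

3 distinct digits from 1–9 sum between 6 and 24.
Dropping sets that contain 8.
Enumerating: {1,5,9}, {2,4,9}, {2,6,7}, {3,5,7}, {4,5,6}.

5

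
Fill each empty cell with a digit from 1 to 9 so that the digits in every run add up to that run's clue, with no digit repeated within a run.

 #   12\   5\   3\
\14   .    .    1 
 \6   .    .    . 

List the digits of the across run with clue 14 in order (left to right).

9 4 1

6 in 3 cells must be {1,2,3}; 3 in 2 cells must be {1,2}.
Given what's placed, R1C2 must be 4 to fit the 14 across and 5 down.
The 6 across and the 12 down share only 3, so R2C1 = 3.
R2C2 = 5 − 4 = 1 completes the 5 down.
R2C3 = 6 − 4 = 2 completes the 6 across.
R1C1 = 14 − 5 = 9 completes the 14 across.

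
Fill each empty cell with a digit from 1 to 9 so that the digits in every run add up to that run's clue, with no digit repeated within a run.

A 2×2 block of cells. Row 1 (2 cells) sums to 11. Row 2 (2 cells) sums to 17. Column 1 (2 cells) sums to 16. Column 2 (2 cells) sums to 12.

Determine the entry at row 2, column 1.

17 in 2 cells must be {8,9}; 16 in 2 cells must be {7,9}.
The 17 across and the 16 down share only 9, so (2,1) = 9.
(2,2) = 17 − 9 = 8 completes the 17 across.
(1,1) = 16 − 9 = 7 completes the 16 down.
(1,2) = 11 − 7 = 4 completes the 11 across.

9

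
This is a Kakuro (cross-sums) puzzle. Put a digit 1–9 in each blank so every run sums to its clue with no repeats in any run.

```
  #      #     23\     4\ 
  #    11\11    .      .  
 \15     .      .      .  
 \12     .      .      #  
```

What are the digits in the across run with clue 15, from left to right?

8 6 1

23 in 3 cells must be {6,8,9}; 4 in 2 cells must be {1,3}.
The 11 across and the 4 down share only 3, so R1C3 = 3.
R2C3 = 4 − 3 = 1 completes the 4 down.
R1C2 = 11 − 3 = 8 completes the 11 across.
R3C2 = 9: the only remaining digit allowed by both the 12 across and the 23 down.
R2C2 = 23 − 17 = 6 completes the 23 down.
R3C1 = 12 − 9 = 3 completes the 12 across.
R2C1 = 15 − 7 = 8 completes the 15 across.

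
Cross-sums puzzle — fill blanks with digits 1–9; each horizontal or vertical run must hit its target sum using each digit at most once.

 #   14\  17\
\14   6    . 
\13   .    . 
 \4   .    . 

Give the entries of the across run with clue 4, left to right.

1 3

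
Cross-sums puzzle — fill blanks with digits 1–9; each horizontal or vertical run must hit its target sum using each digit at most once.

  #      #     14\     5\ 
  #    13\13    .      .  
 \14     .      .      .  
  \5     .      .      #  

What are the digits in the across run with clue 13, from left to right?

9 4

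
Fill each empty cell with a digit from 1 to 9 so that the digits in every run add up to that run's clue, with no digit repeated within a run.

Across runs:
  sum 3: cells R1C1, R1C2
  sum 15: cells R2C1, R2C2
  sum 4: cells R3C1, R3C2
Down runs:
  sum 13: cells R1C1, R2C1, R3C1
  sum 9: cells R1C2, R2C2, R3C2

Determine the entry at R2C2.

6

3 in 2 cells must be {1,2}; 4 in 2 cells must be {1,3}.
The 15 across and the 9 down share only 6, so R2C2 = 6.
Given what's placed, R3C2 must be 1 to fit the 4 across and 9 down.
R1C2 = 9 − 7 = 2 completes the 9 down.
R2C1 = 15 − 6 = 9 completes the 15 across.
R3C1 = 4 − 1 = 3 completes the 4 across.
R1C1 = 3 − 2 = 1 completes the 3 across.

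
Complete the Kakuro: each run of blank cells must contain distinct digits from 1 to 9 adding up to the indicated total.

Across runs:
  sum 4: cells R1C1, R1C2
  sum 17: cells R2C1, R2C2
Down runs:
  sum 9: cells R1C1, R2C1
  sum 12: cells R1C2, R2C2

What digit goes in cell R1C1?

1

4 in 2 cells must be {1,3}; 17 in 2 cells must be {8,9}.
The 4 across and the 12 down share only 3, so R1C2 = 3.
The 17 across and the 9 down share only 8, so R2C1 = 8.
R2C2 = 17 − 8 = 9 completes the 17 across.
R1C1 = 4 − 3 = 1 completes the 4 across.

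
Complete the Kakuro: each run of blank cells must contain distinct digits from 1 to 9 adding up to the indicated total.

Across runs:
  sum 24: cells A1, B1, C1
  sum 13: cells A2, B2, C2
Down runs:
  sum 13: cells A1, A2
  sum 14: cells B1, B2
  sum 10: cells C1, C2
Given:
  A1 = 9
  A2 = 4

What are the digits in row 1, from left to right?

9 8 7

24 in 3 cells must be {7,8,9}.
Given what's placed, B1 must be 8 to fit the 24 across and 14 down.
C1 = 24 − 17 = 7 completes the 24 across.
B2 = 14 − 8 = 6 completes the 14 down.
C2 = 13 − 10 = 3 completes the 13 across.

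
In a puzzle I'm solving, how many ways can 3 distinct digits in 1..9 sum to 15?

3 distinct digits from 1–9 sum between 6 and 24.

8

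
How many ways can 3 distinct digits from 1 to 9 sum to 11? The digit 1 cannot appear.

3 distinct digits from 1–9 sum between 6 and 24.
Dropping sets that contain 1.
Enumerating: {2,3,6}, {2,4,5}.

2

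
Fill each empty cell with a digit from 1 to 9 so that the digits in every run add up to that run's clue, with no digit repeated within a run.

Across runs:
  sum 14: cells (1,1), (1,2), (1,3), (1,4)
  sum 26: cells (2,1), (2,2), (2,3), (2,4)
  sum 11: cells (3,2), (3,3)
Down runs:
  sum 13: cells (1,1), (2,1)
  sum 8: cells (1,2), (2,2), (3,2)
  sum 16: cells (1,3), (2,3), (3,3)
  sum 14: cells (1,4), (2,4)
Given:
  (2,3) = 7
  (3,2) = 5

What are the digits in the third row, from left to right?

5 6

Given what's placed, (2,2) must be 2 to fit the 26 across and 8 down.
(3,3) = 11 − 5 = 6 completes the 11 across.
(1,2) = 8 − 7 = 1 completes the 8 down.
(1,3) = 16 − 13 = 3 completes the 16 down.
No cell is forced outright now. (1,4) can only be 6 or 8 (the digits allowed by both its 14 across and its 14 down). If (1,4) = 8: then (1,1) would have to be in {2} for the 14 across but in {4,5,6,7,8,9} for the 13 down — contradiction. So (1,4) = 6.
(1,1) = 14 − 10 = 4 completes the 14 across.
(2,1) = 13 − 4 = 9 completes the 13 down.
(2,4) = 26 − 18 = 8 completes the 26 across.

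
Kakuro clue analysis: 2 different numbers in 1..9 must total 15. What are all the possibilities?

{6,9}; {7,8}

2 distinct digits from 1–9 sum between 3 and 17.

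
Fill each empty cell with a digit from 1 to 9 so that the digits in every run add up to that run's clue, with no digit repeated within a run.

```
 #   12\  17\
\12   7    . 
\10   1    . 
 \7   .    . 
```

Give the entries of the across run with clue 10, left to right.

R1C2 = 12 − 7 = 5 completes the 12 across.
R2C2 = 10 − 1 = 9 completes the 10 across.
R3C1 = 12 − 8 = 4 completes the 12 down.
R3C2 = 7 − 4 = 3 completes the 7 across.

1, 9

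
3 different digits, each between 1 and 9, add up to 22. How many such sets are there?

2

3 distinct digits from 1–9 sum between 6 and 24.
Enumerating: {5,8,9}, {6,7,9}.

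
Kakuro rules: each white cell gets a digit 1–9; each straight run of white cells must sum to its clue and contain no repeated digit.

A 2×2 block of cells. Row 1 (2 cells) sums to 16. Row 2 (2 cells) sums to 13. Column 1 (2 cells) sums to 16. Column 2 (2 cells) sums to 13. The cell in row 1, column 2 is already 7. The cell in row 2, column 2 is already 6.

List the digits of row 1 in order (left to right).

16 in 2 cells must be {7,9}.
(1,1) = 16 − 7 = 9 completes the 16 across.
(2,1) = 13 − 6 = 7 completes the 13 across.

9 7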